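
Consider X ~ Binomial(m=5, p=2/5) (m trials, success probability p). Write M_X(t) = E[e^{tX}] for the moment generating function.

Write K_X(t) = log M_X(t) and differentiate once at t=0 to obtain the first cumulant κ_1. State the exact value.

κ_1 = dK/dt |_{t=0} = 2

M_X(t) = (2*e^(t)/5 + 3/5)^5
K_X(t) = log M_X(t) = 5*log(2*e^(t)/5 + 3/5)
dK/dt = 10*e^(t)/(2*e^(t) + 3)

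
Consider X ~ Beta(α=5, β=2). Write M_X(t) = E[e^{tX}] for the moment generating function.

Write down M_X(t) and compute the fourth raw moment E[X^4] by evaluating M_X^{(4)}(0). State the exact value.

E[X^4] = M^(4)(0) = 1/3

M_X(t) = ₁F₁(5; 7; t)
M^(4)(t) = ₁F₁(9; 11; t)/3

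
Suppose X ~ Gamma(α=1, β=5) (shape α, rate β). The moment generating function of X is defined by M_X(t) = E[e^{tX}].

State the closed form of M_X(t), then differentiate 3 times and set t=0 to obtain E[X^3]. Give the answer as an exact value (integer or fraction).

E[X^3] = d^3M/dt^3 |_{t=0} = 6/125

M_X(t) = 5/(5 - t)
dM/dt = 5/(t^2 - 10*t + 25)
d^2M/dt^2 = -10/(t^3 - 15*t^2 + 75*t - 125)
d^3M/dt^3 = 30/(t^4 - 20*t^3 + 150*t^2 - 500*t + 625)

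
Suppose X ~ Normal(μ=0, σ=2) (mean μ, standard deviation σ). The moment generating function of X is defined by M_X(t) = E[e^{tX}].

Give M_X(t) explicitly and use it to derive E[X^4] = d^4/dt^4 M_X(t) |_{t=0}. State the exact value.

M_X(t) = e^(2*t^2)
D^4[M](t) = 256*t^4*e^(2*t^2) + 384*t^2*e^(2*t^2) + 48*e^(2*t^2)

E[X^4] = D^4[M](0) = 48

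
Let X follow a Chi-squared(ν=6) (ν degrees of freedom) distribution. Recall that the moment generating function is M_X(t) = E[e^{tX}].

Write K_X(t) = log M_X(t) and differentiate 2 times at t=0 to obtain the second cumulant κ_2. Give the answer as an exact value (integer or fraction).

κ_2 = D^2[K](0) = 12

M_X(t) = (1 - 2*t)^(-3)
K_X(t) = log M_X(t) = -3*log(1 - 2*t)
D^2[K](t) = 12/(4*t^2 - 4*t + 1)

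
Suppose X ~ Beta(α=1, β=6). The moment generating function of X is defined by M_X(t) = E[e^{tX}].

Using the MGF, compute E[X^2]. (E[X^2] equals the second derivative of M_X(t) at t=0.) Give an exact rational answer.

E[X^2] = M^(2)(0) = 1/28

M_X(t) = ₁F₁(1; 7; t)
M^(2)(t) = ₁F₁(3; 9; t)/28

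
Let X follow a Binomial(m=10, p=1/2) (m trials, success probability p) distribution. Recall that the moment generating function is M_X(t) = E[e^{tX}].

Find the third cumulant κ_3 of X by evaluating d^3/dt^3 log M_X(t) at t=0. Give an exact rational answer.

M_X(t) = (e^(t)/2 + 1/2)^10
K_X(t) = log M_X(t) = 10*log(e^(t)/2 + 1/2)
dK/dt = 10*e^(t)/(e^(t) + 1)
d^2K/dt^2 = 10*e^(t)/(e^(2*t) + 2*e^(t) + 1)
d^3K/dt^3 = (-10*e^(2*t) + 10*e^(t))/(e^(3*t) + 3*e^(2*t) + 3*e^(t) + 1)

κ_3 = d^3K/dt^3 |_{t=0} = 0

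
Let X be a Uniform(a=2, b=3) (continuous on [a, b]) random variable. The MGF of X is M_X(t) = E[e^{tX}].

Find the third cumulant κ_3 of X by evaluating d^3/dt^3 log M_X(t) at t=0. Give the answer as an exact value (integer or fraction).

κ_3 = d^3K/dt^3 |_{t=0} = 0

M_X(t) = (e^(3*t) - e^(2*t))/t
K_X(t) = log M_X(t) = -log(t) + log(e^(3*t) - e^(2*t))
dK/dt = (3*t*e^(t) - 2*t - e^(t) + 1)/(t*e^(t) - t)
d^2K/dt^2 = (-t^2*e^(t) + e^(2*t) - 2*e^(t) + 1)/(t^2*e^(2*t) - 2*t^2*e^(t) + t^2)
d^3K/dt^3 = (t^3*e^(2*t) + t^3*e^(t) - 2*e^(3*t) + 6*e^(2*t) - 6*e^(t) + 2)/(t^3*e^(3*t) - 3*t^3*e^(2*t) + 3*t^3*e^(t) - t^3)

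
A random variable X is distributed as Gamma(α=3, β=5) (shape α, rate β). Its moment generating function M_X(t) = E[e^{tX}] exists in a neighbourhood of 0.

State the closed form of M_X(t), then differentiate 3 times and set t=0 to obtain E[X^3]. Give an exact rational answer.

M_X(t) = 125/(5 - t)^3
dM/dt = 375/(t^4 - 20*t^3 + 150*t^2 - 500*t + 625)
d^2M/dt^2 = -1500/(t^5 - 25*t^4 + 250*t^3 - 1250*t^2 + 3125*t - 3125)
d^3M/dt^3 = 7500/(t^6 - 30*t^5 + 375*t^4 - 2500*t^3 + 9375*t^2 - 18750*t + 15625)

E[X^3] = d^3M/dt^3 |_{t=0} = 12/25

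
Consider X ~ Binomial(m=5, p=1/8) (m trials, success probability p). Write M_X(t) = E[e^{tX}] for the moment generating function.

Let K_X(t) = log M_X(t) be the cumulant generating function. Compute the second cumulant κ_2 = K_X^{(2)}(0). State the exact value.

κ_2 = K^(2)(0) = 35/64

M_X(t) = (e^(t)/8 + 7/8)^5
K_X(t) = log M_X(t) = 5*log(e^(t)/8 + 7/8)
K^(2)(t) = 35*e^(t)/(e^(2*t) + 14*e^(t) + 49)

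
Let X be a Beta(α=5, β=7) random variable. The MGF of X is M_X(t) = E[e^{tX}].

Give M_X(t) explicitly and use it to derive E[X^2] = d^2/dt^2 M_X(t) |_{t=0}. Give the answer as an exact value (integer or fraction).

M_X(t) = ₁F₁(5; 12; t)
D^2[M](t) = 5*₁F₁(7; 14; t)/26

E[X^2] = D^2[M](0) = 5/26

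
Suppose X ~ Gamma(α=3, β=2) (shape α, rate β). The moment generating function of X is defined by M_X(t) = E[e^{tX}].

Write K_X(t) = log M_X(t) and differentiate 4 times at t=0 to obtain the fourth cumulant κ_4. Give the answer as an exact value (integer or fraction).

κ_4 = d^4K/dt^4 |_{t=0} = 9/8

M_X(t) = 8/(2 - t)^3
K_X(t) = log M_X(t) = -3*log(2 - t) + 3*log(2)
dK/dt = -3/(t - 2)
d^2K/dt^2 = 3/(t^2 - 4*t + 4)
d^3K/dt^3 = -6/(t^3 - 6*t^2 + 12*t - 8)
d^4K/dt^4 = 18/(t^4 - 8*t^3 + 24*t^2 - 32*t + 16)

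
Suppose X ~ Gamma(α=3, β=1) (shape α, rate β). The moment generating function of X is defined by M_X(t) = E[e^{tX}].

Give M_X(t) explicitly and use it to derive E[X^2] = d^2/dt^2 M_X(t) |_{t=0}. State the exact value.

M_X(t) = (1 - t)^(-3)
dM/dt = 3/(t^4 - 4*t^3 + 6*t^2 - 4*t + 1)
d^2M/dt^2 = -12/(t^5 - 5*t^4 + 10*t^3 - 10*t^2 + 5*t - 1)

E[X^2] = d^2M/dt^2 |_{t=0} = 12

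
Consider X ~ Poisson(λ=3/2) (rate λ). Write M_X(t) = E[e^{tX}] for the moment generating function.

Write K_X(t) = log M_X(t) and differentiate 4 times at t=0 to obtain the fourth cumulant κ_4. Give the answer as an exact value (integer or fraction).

κ_4 = D^4[K](0) = 3/2

M_X(t) = e^(3*e^(t)/2 - 3/2)
K_X(t) = log M_X(t) = 3*e^(t)/2 - 3/2
D^4[K](t) = 3*e^(t)/2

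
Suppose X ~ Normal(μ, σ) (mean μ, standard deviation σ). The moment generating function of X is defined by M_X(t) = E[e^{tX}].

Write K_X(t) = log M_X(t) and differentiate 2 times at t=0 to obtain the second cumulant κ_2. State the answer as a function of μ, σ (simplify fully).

κ_2 = K′′(0) = σ^2

M_X(t) = e^(μ*t + σ^2*t^2/2)
K_X(t) = log M_X(t) = μ*t + σ^2*t^2/2
K′(t) = μ + σ^2*t
K′′(t) = σ^2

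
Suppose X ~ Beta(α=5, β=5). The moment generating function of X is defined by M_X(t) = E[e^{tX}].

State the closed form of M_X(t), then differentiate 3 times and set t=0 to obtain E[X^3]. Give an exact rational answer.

M_X(t) = ₁F₁(5; 10; t)
dM/dt = ₁F₁(6; 11; t)/2
d^2M/dt^2 = 3*₁F₁(7; 12; t)/11
d^3M/dt^3 = 7*₁F₁(8; 13; t)/44

E[X^3] = d^3M/dt^3 |_{t=0} = 7/44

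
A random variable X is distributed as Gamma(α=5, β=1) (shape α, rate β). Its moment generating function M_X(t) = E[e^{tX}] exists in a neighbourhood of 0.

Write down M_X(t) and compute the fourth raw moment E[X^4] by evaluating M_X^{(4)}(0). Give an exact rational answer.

M_X(t) = (1 - t)^(-5)
dM/dt = 5/(t^6 - 6*t^5 + 15*t^4 - 20*t^3 + 15*t^2 - 6*t + 1)
d^2M/dt^2 = -30/(t^7 - 7*t^6 + 21*t^5 - 35*t^4 + 35*t^3 - 21*t^2 + 7*t - 1)
d^3M/dt^3 = 210/(t^8 - 8*t^7 + 28*t^6 - 56*t^5 + 70*t^4 - 56*t^3 + 28*t^2 - 8*t + 1)
d^4M/dt^4 = -1680/(t^9 - 9*t^8 + 36*t^7 - 84*t^6 + 126*t^5 - 126*t^4 + 84*t^3 - 36*t^2 + 9*t - 1)

E[X^4] = d^4M/dt^4 |_{t=0} = 1680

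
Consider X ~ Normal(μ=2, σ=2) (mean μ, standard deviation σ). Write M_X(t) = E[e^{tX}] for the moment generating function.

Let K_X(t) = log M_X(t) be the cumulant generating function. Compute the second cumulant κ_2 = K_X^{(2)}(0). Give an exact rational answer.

κ_2 = K^(2)(0) = 4

M_X(t) = e^(2*t^2 + 2*t)
K_X(t) = log M_X(t) = 2*t^2 + 2*t
K^(2)(t) = 4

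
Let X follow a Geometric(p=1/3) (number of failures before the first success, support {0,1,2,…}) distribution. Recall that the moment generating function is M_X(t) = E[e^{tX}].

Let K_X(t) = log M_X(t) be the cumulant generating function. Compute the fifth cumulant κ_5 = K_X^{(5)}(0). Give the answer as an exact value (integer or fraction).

κ_5 = K′′′′′(0) = 2190

M_X(t) = 1/(3*(1 - 2*e^(t)/3))
K_X(t) = log M_X(t) = -log(1 - 2*e^(t)/3) - log(3)
K′(t) = -2*e^(t)/(2*e^(t) - 3)
K′′(t) = 6*e^(t)/(4*e^(2*t) - 12*e^(t) + 9)
K′′′(t) = (-12*e^(2*t) - 18*e^(t))/(8*e^(3*t) - 36*e^(2*t) + 54*e^(t) - 27)
K′′′′(t) = (24*e^(3*t) + 144*e^(2*t) + 54*e^(t))/(16*e^(4*t) - 96*e^(3*t) + 216*e^(2*t) - 216*e^(t) + 81)
K′′′′′(t) = (-48*e^(4*t) - 792*e^(3*t) - 1188*e^(2*t) - 162*e^(t))/(32*e^(5*t) - 240*e^(4*t) + 720*e^(3*t) - 1080*e^(2*t) + 810*e^(t) - 243)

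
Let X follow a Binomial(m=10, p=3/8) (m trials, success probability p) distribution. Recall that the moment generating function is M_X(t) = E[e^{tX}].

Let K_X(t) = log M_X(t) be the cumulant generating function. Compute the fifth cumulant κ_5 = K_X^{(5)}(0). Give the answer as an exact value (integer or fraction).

κ_5 = d^5K/dt^5 |_{t=0} = -2175/2048

M_X(t) = (3*e^(t)/8 + 5/8)^10
K_X(t) = log M_X(t) = 10*log(3*e^(t)/8 + 5/8)
dK/dt = 30*e^(t)/(3*e^(t) + 5)
d^2K/dt^2 = 150*e^(t)/(9*e^(2*t) + 30*e^(t) + 25)
d^3K/dt^3 = (-450*e^(2*t) + 750*e^(t))/(27*e^(3*t) + 135*e^(2*t) + 225*e^(t) + 125)
d^4K/dt^4 = (1350*e^(3*t) - 9000*e^(2*t) + 3750*e^(t))/(81*e^(4*t) + 540*e^(3*t) + 1350*e^(2*t) + 1500*e^(t) + 625)
d^5K/dt^5 = (-4050*e^(4*t) + 74250*e^(3*t) - 123750*e^(2*t) + 18750*e^(t))/(243*e^(5*t) + 2025*e^(4*t) + 6750*e^(3*t) + 11250*e^(2*t) + 9375*e^(t) + 3125)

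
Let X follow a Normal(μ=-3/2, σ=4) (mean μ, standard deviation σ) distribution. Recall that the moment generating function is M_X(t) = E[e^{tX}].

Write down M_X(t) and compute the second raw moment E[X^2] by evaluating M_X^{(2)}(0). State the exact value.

E[X^2] = M′′(0) = 73/4

M_X(t) = e^(8*t^2 - 3*t/2)
M′(t) = 16*t*e^(-3*t/2)*e^(8*t^2) - 3*e^(-3*t/2)*e^(8*t^2)/2
M′′(t) = (1024*t^2*e^(8*t^2) - 192*t*e^(8*t^2) + 73*e^(8*t^2))*e^(-3*t/2)/4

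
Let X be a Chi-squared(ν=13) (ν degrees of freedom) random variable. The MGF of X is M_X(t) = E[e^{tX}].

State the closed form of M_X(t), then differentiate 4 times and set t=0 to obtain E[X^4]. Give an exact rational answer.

E[X^4] = d^4M/dt^4 |_{t=0} = 62985

M_X(t) = (1 - 2*t)^(-13/2)
dM/dt = -13/(128*t^7*√(1 - 2*t) - 448*t^6*√(1 - 2*t) + 672*t^5*√(1 - 2*t) - 560*t^4*√(1 - 2*t) + 280*t^3*√(1 - 2*t) - 84*t^2*√(1 - 2*t) + 14*t*√(1 - 2*t) - √(1 - 2*t))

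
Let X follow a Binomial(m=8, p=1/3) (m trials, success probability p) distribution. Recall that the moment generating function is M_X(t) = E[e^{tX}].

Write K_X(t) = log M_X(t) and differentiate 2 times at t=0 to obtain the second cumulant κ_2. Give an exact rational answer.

κ_2 = d^2K/dt^2 |_{t=0} = 16/9

M_X(t) = (e^(t)/3 + 2/3)^8
K_X(t) = log M_X(t) = 8*log(e^(t)/3 + 2/3)
dK/dt = 8*e^(t)/(e^(t) + 2)
d^2K/dt^2 = 16*e^(t)/(e^(2*t) + 4*e^(t) + 4)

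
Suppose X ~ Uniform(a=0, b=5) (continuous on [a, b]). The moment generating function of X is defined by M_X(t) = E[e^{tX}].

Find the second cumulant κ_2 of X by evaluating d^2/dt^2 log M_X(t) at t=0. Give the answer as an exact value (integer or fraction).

M_X(t) = (e^(5*t) - 1)/(5*t)
K_X(t) = log M_X(t) = -log(t) + log(e^(5*t) - 1) - log(5)
K^(2)(t) = (-25*t^2*e^(5*t) + e^(10*t) - 2*e^(5*t) + 1)/(t^2*e^(10*t) - 2*t^2*e^(5*t) + t^2)

κ_2 = K^(2)(0) = 25/12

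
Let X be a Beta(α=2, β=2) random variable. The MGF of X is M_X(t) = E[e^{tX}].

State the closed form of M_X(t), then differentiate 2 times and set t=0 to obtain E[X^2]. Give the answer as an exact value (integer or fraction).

M_X(t) = ₁F₁(2; 4; t)
M′(t) = ₁F₁(3; 5; t)/2
M′′(t) = 3*₁F₁(4; 6; t)/10

E[X^2] = M′′(0) = 3/10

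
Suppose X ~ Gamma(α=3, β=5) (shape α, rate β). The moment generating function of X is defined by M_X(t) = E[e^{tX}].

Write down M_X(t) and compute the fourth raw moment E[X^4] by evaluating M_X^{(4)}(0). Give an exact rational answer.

E[X^4] = d^4M/dt^4 |_{t=0} = 72/125

M_X(t) = 125/(5 - t)^3
dM/dt = 375/(t^4 - 20*t^3 + 150*t^2 - 500*t + 625)
d^2M/dt^2 = -1500/(t^5 - 25*t^4 + 250*t^3 - 1250*t^2 + 3125*t - 3125)
d^3M/dt^3 = 7500/(t^6 - 30*t^5 + 375*t^4 - 2500*t^3 + 9375*t^2 - 18750*t + 15625)
d^4M/dt^4 = -45000/(t^7 - 35*t^6 + 525*t^5 - 4375*t^4 + 21875*t^3 - 65625*t^2 + 109375*t - 78125)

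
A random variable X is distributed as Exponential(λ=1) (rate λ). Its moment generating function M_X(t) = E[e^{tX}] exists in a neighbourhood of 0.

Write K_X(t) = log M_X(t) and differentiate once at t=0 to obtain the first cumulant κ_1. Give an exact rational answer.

M_X(t) = 1/(1 - t)
K_X(t) = log M_X(t) = -log(1 - t)
D[K](t) = -1/(t - 1)

κ_1 = D[K](0) = 1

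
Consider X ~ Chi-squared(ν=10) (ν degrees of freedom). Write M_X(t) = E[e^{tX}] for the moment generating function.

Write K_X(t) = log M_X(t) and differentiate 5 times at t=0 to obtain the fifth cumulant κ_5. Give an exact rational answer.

κ_5 = d^5K/dt^5 |_{t=0} = 3840

M_X(t) = (1 - 2*t)^(-5)
K_X(t) = log M_X(t) = -5*log(1 - 2*t)
dK/dt = -10/(2*t - 1)
d^2K/dt^2 = 20/(4*t^2 - 4*t + 1)
d^3K/dt^3 = -80/(8*t^3 - 12*t^2 + 6*t - 1)
d^4K/dt^4 = 480/(16*t^4 - 32*t^3 + 24*t^2 - 8*t + 1)
d^5K/dt^5 = -3840/(32*t^5 - 80*t^4 + 80*t^3 - 40*t^2 + 10*t - 1)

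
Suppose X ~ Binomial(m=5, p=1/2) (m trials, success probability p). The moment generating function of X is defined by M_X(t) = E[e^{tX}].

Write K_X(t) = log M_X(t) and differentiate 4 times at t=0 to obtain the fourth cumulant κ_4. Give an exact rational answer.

κ_4 = D^4[K](0) = -5/8

M_X(t) = (e^(t)/2 + 1/2)^5
K_X(t) = log M_X(t) = 5*log(e^(t)/2 + 1/2)
D^4[K](t) = (5*e^(3*t) - 20*e^(2*t) + 5*e^(t))/(e^(4*t) + 4*e^(3*t) + 6*e^(2*t) + 4*e^(t) + 1)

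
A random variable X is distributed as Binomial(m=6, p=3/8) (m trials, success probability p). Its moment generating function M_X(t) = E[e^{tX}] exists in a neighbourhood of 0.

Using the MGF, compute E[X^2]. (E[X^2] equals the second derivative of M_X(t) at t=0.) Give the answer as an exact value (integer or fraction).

M_X(t) = (3*e^(t)/8 + 5/8)^6
dM/dt = 2187*e^(6*t)/131072 + 18225*e^(5*t)/131072 + 30375*e^(4*t)/65536 + 50625*e^(3*t)/65536 + 84375*e^(2*t)/131072 + 28125*e^(t)/131072
d^2M/dt^2 = 6561*e^(6*t)/65536 + 91125*e^(5*t)/131072 + 30375*e^(4*t)/16384 + 151875*e^(3*t)/65536 + 84375*e^(2*t)/65536 + 28125*e^(t)/131072

E[X^2] = d^2M/dt^2 |_{t=0} = 207/32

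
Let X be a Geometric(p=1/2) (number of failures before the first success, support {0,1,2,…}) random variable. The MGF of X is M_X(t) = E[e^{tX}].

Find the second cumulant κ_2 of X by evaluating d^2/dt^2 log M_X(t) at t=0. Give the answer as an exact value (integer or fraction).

M_X(t) = 1/(2*(1 - e^(t)/2))
K_X(t) = log M_X(t) = -log(1 - e^(t)/2) - log(2)
D^2[K](t) = 2*e^(t)/(e^(2*t) - 4*e^(t) + 4)

κ_2 = D^2[K](0) = 2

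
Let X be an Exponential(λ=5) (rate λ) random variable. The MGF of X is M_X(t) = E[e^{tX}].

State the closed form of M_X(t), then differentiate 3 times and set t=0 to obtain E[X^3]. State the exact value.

E[X^3] = M^(3)(0) = 6/125

M_X(t) = 5/(5 - t)
M^(3)(t) = 30/(t^4 - 20*t^3 + 150*t^2 - 500*t + 625)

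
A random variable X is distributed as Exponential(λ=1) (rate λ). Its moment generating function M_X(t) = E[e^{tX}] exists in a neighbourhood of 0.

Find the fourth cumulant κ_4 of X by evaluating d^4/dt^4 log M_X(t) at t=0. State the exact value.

M_X(t) = 1/(1 - t)
K_X(t) = log M_X(t) = -log(1 - t)
K^(4)(t) = 6/(t^4 - 4*t^3 + 6*t^2 - 4*t + 1)

κ_4 = K^(4)(0) = 6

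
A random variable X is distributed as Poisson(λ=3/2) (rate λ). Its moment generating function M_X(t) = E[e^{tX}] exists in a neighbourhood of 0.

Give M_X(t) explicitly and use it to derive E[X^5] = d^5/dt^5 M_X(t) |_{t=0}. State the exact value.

M_X(t) = e^(3*e^(t)/2 - 3/2)
dM/dt = 3*e^(-3/2)*e^(t)*e^(3*e^(t)/2)/2
d^2M/dt^2 = (9*e^(2*t)*e^(3*e^(t)/2) + 6*e^(t)*e^(3*e^(t)/2))*e^(-3/2)/4
d^3M/dt^3 = (27*e^(3*t)*e^(3*e^(t)/2) + 54*e^(2*t)*e^(3*e^(t)/2) + 12*e^(t)*e^(3*e^(t)/2))*e^(-3/2)/8
d^4M/dt^4 = (81*e^(4*t)*e^(3*e^(t)/2) + 324*e^(3*t)*e^(3*e^(t)/2) + 252*e^(2*t)*e^(3*e^(t)/2) + 24*e^(t)*e^(3*e^(t)/2))*e^(-3/2)/16
d^5M/dt^5 = (243*e^(5*t)*e^(3*e^(t)/2) + 1620*e^(4*t)*e^(3*e^(t)/2) + 2700*e^(3*t)*e^(3*e^(t)/2) + 1080*e^(2*t)*e^(3*e^(t)/2) + 48*e^(t)*e^(3*e^(t)/2))*e^(-3/2)/32

E[X^5] = d^5M/dt^5 |_{t=0} = 5691/32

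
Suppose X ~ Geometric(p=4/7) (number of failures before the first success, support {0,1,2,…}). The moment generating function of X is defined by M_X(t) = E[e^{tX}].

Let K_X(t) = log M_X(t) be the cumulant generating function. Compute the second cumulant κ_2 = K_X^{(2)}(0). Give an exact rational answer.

M_X(t) = 4/(7*(1 - 3*e^(t)/7))
K_X(t) = log M_X(t) = -log(1 - 3*e^(t)/7) - log(7) + 2*log(2)
dK/dt = -3*e^(t)/(3*e^(t) - 7)
d^2K/dt^2 = 21*e^(t)/(9*e^(2*t) - 42*e^(t) + 49)

κ_2 = d^2K/dt^2 |_{t=0} = 21/16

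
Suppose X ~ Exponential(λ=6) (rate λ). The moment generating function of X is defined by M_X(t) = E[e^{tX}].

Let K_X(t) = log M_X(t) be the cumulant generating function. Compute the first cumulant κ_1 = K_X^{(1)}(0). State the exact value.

M_X(t) = 6/(6 - t)
K_X(t) = log M_X(t) = -log(6 - t) + log(6)
K′(t) = -1/(t - 6)

κ_1 = K′(0) = 1/6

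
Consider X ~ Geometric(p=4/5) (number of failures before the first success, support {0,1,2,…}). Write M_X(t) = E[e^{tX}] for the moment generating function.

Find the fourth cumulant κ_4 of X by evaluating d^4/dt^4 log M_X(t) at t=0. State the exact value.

κ_4 = D^4[K](0) = 115/128

M_X(t) = 4/(5*(1 - e^(t)/5))
K_X(t) = log M_X(t) = -log(1 - e^(t)/5) - log(5) + 2*log(2)
D^4[K](t) = (5*e^(3*t) + 100*e^(2*t) + 125*e^(t))/(e^(4*t) - 20*e^(3*t) + 150*e^(2*t) - 500*e^(t) + 625)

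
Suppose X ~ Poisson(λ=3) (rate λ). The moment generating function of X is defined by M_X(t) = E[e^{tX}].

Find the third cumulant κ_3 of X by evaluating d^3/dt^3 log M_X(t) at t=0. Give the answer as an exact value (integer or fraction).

M_X(t) = e^(3*e^(t) - 3)
K_X(t) = log M_X(t) = 3*e^(t) - 3
K′(t) = 3*e^(t)
K′′(t) = 3*e^(t)
K′′′(t) = 3*e^(t)

κ_3 = K′′′(0) = 3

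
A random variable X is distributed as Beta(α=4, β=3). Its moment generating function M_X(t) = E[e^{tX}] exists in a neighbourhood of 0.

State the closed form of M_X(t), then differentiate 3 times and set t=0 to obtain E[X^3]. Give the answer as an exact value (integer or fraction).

E[X^3] = D^3[M](0) = 5/21

M_X(t) = ₁F₁(4; 7; t)
D^3[M](t) = 5*₁F₁(7; 10; t)/21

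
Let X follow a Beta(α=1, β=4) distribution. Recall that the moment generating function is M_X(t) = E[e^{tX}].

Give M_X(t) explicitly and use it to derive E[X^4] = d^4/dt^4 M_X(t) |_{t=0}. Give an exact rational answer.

M_X(t) = ₁F₁(1; 5; t)
M^(4)(t) = ₁F₁(5; 9; t)/70

E[X^4] = M^(4)(0) = 1/70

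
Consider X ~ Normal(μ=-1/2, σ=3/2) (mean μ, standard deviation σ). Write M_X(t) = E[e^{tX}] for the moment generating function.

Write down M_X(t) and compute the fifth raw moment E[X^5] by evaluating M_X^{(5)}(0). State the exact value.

E[X^5] = M^(5)(0) = -653/16

M_X(t) = e^(9*t^2/8 - t/2)
M^(5)(t) = (59049*t^5*e^(9*t^2/8) - 65610*t^4*e^(9*t^2/8) + 291600*t^3*e^(9*t^2/8) - 181440*t^2*e^(9*t^2/8) + 214560*t*e^(9*t^2/8) - 41792*e^(9*t^2/8))*e^(-t/2)/1024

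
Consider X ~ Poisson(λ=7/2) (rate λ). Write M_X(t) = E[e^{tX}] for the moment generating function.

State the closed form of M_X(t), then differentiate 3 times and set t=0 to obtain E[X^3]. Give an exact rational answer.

E[X^3] = d^3M/dt^3 |_{t=0} = 665/8

M_X(t) = e^(7*e^(t)/2 - 7/2)
dM/dt = 7*e^(-7/2)*e^(t)*e^(7*e^(t)/2)/2
d^2M/dt^2 = (49*e^(2*t)*e^(7*e^(t)/2) + 14*e^(t)*e^(7*e^(t)/2))*e^(-7/2)/4
d^3M/dt^3 = (343*e^(3*t)*e^(7*e^(t)/2) + 294*e^(2*t)*e^(7*e^(t)/2) + 28*e^(t)*e^(7*e^(t)/2))*e^(-7/2)/8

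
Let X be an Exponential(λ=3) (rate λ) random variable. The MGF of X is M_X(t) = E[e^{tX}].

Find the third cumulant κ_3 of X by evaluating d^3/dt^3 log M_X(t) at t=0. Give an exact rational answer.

M_X(t) = 3/(3 - t)
K_X(t) = log M_X(t) = -log(3 - t) + log(3)
K′(t) = -1/(t - 3)
K′′(t) = 1/(t^2 - 6*t + 9)
K′′′(t) = -2/(t^3 - 9*t^2 + 27*t - 27)

κ_3 = K′′′(0) = 2/27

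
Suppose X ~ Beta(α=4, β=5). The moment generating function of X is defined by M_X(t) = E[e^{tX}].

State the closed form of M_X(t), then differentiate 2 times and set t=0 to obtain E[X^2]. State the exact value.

M_X(t) = ₁F₁(4; 9; t)
dM/dt = 4*₁F₁(5; 10; t)/9
d^2M/dt^2 = 2*₁F₁(6; 11; t)/9

E[X^2] = d^2M/dt^2 |_{t=0} = 2/9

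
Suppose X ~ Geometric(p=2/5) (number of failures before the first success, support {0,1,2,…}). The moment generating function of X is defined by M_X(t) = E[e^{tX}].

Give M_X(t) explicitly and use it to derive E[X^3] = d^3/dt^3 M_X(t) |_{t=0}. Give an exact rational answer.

E[X^3] = M^(3)(0) = 141/4

M_X(t) = 2/(5*(1 - 3*e^(t)/5))
M^(3)(t) = (54*e^(3*t) + 360*e^(2*t) + 150*e^(t))/(81*e^(4*t) - 540*e^(3*t) + 1350*e^(2*t) - 1500*e^(t) + 625)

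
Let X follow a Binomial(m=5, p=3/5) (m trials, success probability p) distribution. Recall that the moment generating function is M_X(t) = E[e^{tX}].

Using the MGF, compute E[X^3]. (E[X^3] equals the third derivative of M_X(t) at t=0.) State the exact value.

M_X(t) = (3*e^(t)/5 + 2/5)^5
M^(3)(t) = 243*e^(5*t)/25 + 10368*e^(4*t)/625 + 5832*e^(3*t)/625 + 1152*e^(2*t)/625 + 48*e^(t)/625

E[X^3] = M^(3)(0) = 939/25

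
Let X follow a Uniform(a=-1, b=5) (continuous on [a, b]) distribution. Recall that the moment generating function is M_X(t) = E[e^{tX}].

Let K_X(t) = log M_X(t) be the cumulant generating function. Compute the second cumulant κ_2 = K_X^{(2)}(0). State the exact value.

M_X(t) = (e^(5*t) - e^(-t))/(6*t)
K_X(t) = log M_X(t) = -log(t) + log(e^(5*t) - e^(-t)) - log(6)
K′(t) = (5*t*e^(6*t) + t - e^(6*t) + 1)/(t*e^(6*t) - t)
K′′(t) = (-36*t^2*e^(6*t) + e^(12*t) - 2*e^(6*t) + 1)/(t^2*e^(12*t) - 2*t^2*e^(6*t) + t^2)

κ_2 = K′′(0) = 3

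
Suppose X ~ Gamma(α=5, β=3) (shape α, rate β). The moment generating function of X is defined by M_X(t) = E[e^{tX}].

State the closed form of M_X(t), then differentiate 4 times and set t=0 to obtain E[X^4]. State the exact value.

M_X(t) = 243/(3 - t)^5
D^4[M](t) = -408240/(t^9 - 27*t^8 + 324*t^7 - 2268*t^6 + 10206*t^5 - 30618*t^4 + 61236*t^3 - 78732*t^2 + 59049*t - 19683)

E[X^4] = D^4[M](0) = 560/27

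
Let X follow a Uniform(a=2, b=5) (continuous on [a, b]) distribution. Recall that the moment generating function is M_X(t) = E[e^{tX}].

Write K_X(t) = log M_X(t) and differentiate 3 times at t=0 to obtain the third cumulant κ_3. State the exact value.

M_X(t) = (e^(5*t) - e^(2*t))/(3*t)
K_X(t) = log M_X(t) = -log(t) + log(e^(5*t) - e^(2*t)) - log(3)
K^(3)(t) = (27*t^3*e^(6*t) + 27*t^3*e^(3*t) - 2*e^(9*t) + 6*e^(6*t) - 6*e^(3*t) + 2)/(t^3*e^(9*t) - 3*t^3*e^(6*t) + 3*t^3*e^(3*t) - t^3)

κ_3 = K^(3)(0) = 0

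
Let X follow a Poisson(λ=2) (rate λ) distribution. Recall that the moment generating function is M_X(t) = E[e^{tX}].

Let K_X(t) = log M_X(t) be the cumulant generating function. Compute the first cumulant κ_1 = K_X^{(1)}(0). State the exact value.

κ_1 = K^(1)(0) = 2

M_X(t) = e^(2*e^(t) - 2)
K_X(t) = log M_X(t) = 2*e^(t) - 2
K^(1)(t) = 2*e^(t)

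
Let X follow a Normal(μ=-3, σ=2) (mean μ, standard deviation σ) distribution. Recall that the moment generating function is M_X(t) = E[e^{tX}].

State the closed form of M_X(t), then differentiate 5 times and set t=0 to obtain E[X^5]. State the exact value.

M_X(t) = e^(2*t^2 - 3*t)
D^5[M](t) = (1024*t^5*e^(2*t^2) - 3840*t^4*e^(2*t^2) + 8320*t^3*e^(2*t^2) - 10080*t^2*e^(2*t^2) + 6900*t*e^(2*t^2) - 2043*e^(2*t^2))*e^(-3*t)

E[X^5] = D^5[M](0) = -2043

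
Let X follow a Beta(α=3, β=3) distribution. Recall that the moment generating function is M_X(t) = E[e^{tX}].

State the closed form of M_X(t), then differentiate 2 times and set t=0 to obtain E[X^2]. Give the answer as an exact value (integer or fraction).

E[X^2] = d^2M/dt^2 |_{t=0} = 2/7

M_X(t) = ₁F₁(3; 6; t)
dM/dt = ₁F₁(4; 7; t)/2
d^2M/dt^2 = 2*₁F₁(5; 8; t)/7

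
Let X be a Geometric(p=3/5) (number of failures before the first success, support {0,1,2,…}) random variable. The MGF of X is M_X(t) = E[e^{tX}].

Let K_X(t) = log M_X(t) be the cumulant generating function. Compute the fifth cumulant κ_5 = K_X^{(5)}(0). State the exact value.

κ_5 = d^5K/dt^5 |_{t=0} = 3010/81

M_X(t) = 3/(5*(1 - 2*e^(t)/5))
K_X(t) = log M_X(t) = -log(1 - 2*e^(t)/5) - log(5) + log(3)
dK/dt = -2*e^(t)/(2*e^(t) - 5)
d^2K/dt^2 = 10*e^(t)/(4*e^(2*t) - 20*e^(t) + 25)
d^3K/dt^3 = (-20*e^(2*t) - 50*e^(t))/(8*e^(3*t) - 60*e^(2*t) + 150*e^(t) - 125)
d^4K/dt^4 = (40*e^(3*t) + 400*e^(2*t) + 250*e^(t))/(16*e^(4*t) - 160*e^(3*t) + 600*e^(2*t) - 1000*e^(t) + 625)
d^5K/dt^5 = (-80*e^(4*t) - 2200*e^(3*t) - 5500*e^(2*t) - 1250*e^(t))/(32*e^(5*t) - 400*e^(4*t) + 2000*e^(3*t) - 5000*e^(2*t) + 6250*e^(t) - 3125)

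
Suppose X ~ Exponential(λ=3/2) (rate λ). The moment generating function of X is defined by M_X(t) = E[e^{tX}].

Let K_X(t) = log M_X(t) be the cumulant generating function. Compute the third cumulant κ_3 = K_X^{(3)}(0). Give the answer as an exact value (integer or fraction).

κ_3 = K′′′(0) = 16/27

M_X(t) = 3/(2*(3/2 - t))
K_X(t) = log M_X(t) = -log(3/2 - t) - log(2) + log(3)
K′(t) = -2/(2*t - 3)
K′′(t) = 4/(4*t^2 - 12*t + 9)
K′′′(t) = -16/(8*t^3 - 36*t^2 + 54*t - 27)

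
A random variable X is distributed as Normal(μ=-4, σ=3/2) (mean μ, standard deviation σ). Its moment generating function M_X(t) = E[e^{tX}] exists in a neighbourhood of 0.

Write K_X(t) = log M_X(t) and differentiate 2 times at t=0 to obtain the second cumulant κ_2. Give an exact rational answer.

M_X(t) = e^(9*t^2/8 - 4*t)
K_X(t) = log M_X(t) = 9*t^2/8 - 4*t
K′(t) = 9*t/4 - 4
K′′(t) = 9/4

κ_2 = K′′(0) = 9/4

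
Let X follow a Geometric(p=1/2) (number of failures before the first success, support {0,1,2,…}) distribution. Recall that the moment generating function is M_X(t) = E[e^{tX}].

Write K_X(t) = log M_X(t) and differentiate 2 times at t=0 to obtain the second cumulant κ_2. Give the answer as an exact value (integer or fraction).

M_X(t) = 1/(2*(1 - e^(t)/2))
K_X(t) = log M_X(t) = -log(1 - e^(t)/2) - log(2)
K^(2)(t) = 2*e^(t)/(e^(2*t) - 4*e^(t) + 4)

κ_2 = K^(2)(0) = 2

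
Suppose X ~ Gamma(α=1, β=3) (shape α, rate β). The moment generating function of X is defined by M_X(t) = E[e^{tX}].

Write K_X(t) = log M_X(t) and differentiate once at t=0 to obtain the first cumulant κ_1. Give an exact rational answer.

M_X(t) = 3/(3 - t)
K_X(t) = log M_X(t) = -log(3 - t) + log(3)
K^(1)(t) = -1/(t - 3)

κ_1 = K^(1)(0) = 1/3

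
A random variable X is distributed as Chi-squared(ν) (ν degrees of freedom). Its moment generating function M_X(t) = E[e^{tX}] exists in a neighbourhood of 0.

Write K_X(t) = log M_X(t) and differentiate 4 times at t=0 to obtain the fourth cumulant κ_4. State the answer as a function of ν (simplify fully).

M_X(t) = (1 - 2*t)^(-ν/2)
K_X(t) = log M_X(t) = -ν*log(1 - 2*t)/2
K′(t) = -ν/(2*t - 1)
K′′(t) = 2*ν/(4*t^2 - 4*t + 1)
K′′′(t) = -8*ν/(8*t^3 - 12*t^2 + 6*t - 1)
K′′′′(t) = 48*ν/(16*t^4 - 32*t^3 + 24*t^2 - 8*t + 1)

κ_4 = K′′′′(0) = 48*ν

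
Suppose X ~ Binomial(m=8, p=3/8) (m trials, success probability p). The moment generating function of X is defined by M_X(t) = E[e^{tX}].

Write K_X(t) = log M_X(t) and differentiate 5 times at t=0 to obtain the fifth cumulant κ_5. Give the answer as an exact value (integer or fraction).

M_X(t) = (3*e^(t)/8 + 5/8)^8
K_X(t) = log M_X(t) = 8*log(3*e^(t)/8 + 5/8)
K′(t) = 24*e^(t)/(3*e^(t) + 5)
K′′(t) = 120*e^(t)/(9*e^(2*t) + 30*e^(t) + 25)
K′′′(t) = (-360*e^(2*t) + 600*e^(t))/(27*e^(3*t) + 135*e^(2*t) + 225*e^(t) + 125)
K′′′′(t) = (1080*e^(3*t) - 7200*e^(2*t) + 3000*e^(t))/(81*e^(4*t) + 540*e^(3*t) + 1350*e^(2*t) + 1500*e^(t) + 625)
K′′′′′(t) = (-3240*e^(4*t) + 59400*e^(3*t) - 99000*e^(2*t) + 15000*e^(t))/(243*e^(5*t) + 2025*e^(4*t) + 6750*e^(3*t) + 11250*e^(2*t) + 9375*e^(t) + 3125)

κ_5 = K′′′′′(0) = -435/512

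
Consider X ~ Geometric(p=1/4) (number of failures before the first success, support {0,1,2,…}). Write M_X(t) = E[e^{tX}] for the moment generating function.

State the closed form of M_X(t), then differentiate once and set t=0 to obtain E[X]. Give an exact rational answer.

M_X(t) = 1/(4*(1 - 3*e^(t)/4))
dM/dt = 3*e^(t)/(9*e^(2*t) - 24*e^(t) + 16)

E[X] = dM/dt |_{t=0} = 3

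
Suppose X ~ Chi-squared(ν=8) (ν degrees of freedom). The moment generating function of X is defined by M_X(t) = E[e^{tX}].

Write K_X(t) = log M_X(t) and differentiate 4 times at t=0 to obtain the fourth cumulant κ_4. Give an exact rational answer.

κ_4 = K^(4)(0) = 384

M_X(t) = (1 - 2*t)^(-4)
K_X(t) = log M_X(t) = -4*log(1 - 2*t)
K^(4)(t) = 384/(16*t^4 - 32*t^3 + 24*t^2 - 8*t + 1)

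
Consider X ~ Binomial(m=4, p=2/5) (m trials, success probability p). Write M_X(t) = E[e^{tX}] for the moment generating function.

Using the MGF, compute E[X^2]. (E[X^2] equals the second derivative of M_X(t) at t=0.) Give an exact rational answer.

M_X(t) = (2*e^(t)/5 + 3/5)^4
M^(2)(t) = 256*e^(4*t)/625 + 864*e^(3*t)/625 + 864*e^(2*t)/625 + 216*e^(t)/625

E[X^2] = M^(2)(0) = 88/25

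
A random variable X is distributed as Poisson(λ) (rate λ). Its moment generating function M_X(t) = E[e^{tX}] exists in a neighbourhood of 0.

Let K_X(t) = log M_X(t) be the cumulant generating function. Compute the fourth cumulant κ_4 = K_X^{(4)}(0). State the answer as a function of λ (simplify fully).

κ_4 = d^4K/dt^4 |_{t=0} = λ

M_X(t) = e^(λ*(e^(t) - 1))
K_X(t) = log M_X(t) = λ*(e^(t) - 1)
dK/dt = λ*e^(t)
d^2K/dt^2 = λ*e^(t)
d^3K/dt^3 = λ*e^(t)
d^4K/dt^4 = λ*e^(t)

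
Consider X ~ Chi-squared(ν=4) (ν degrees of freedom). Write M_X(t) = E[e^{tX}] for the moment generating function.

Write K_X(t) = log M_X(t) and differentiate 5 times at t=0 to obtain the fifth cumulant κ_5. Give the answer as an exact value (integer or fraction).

M_X(t) = (1 - 2*t)^(-2)
K_X(t) = log M_X(t) = -2*log(1 - 2*t)
K′(t) = -4/(2*t - 1)
K′′(t) = 8/(4*t^2 - 4*t + 1)
K′′′(t) = -32/(8*t^3 - 12*t^2 + 6*t - 1)
K′′′′(t) = 192/(16*t^4 - 32*t^3 + 24*t^2 - 8*t + 1)
K′′′′′(t) = -1536/(32*t^5 - 80*t^4 + 80*t^3 - 40*t^2 + 10*t - 1)

κ_5 = K′′′′′(0) = 1536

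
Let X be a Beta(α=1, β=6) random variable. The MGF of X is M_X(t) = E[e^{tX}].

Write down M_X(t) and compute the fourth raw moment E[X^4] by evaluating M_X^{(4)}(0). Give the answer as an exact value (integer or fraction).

E[X^4] = M′′′′(0) = 1/210

M_X(t) = ₁F₁(1; 7; t)
M′(t) = ₁F₁(2; 8; t)/7
M′′(t) = ₁F₁(3; 9; t)/28
M′′′(t) = ₁F₁(4; 10; t)/84
M′′′′(t) = ₁F₁(5; 11; t)/210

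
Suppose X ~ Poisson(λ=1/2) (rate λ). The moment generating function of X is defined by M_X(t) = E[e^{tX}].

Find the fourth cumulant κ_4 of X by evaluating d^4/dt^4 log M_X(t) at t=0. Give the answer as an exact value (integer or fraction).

κ_4 = K^(4)(0) = 1/2

M_X(t) = e^(e^(t)/2 - 1/2)
K_X(t) = log M_X(t) = e^(t)/2 - 1/2
K^(4)(t) = e^(t)/2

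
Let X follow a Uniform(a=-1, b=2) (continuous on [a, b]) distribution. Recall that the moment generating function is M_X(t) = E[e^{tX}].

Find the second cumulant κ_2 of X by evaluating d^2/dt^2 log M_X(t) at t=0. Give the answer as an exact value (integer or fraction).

M_X(t) = (e^(2*t) - e^(-t))/(3*t)
K_X(t) = log M_X(t) = -log(t) + log(e^(2*t) - e^(-t)) - log(3)
dK/dt = (2*t*e^(3*t) + t - e^(3*t) + 1)/(t*e^(3*t) - t)
d^2K/dt^2 = (-9*t^2*e^(3*t) + e^(6*t) - 2*e^(3*t) + 1)/(t^2*e^(6*t) - 2*t^2*e^(3*t) + t^2)

κ_2 = d^2K/dt^2 |_{t=0} = 3/4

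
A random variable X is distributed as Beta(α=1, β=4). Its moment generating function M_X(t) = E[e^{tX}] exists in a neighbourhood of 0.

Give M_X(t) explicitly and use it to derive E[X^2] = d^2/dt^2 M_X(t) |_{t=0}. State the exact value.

E[X^2] = d^2M/dt^2 |_{t=0} = 1/15

M_X(t) = ₁F₁(1; 5; t)
dM/dt = ₁F₁(2; 6; t)/5
d^2M/dt^2 = ₁F₁(3; 7; t)/15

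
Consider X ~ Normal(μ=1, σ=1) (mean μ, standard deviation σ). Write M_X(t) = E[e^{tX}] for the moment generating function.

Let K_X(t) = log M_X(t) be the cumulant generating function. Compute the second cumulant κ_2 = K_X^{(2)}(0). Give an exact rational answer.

M_X(t) = e^(t^2/2 + t)
K_X(t) = log M_X(t) = t^2/2 + t
D^2[K](t) = 1

κ_2 = D^2[K](0) = 1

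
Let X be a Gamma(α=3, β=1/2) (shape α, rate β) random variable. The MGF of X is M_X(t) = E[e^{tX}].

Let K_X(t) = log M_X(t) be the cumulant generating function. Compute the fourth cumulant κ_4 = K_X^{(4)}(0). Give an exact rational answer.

κ_4 = d^4K/dt^4 |_{t=0} = 288

M_X(t) = 1/(8*(1/2 - t)^3)
K_X(t) = log M_X(t) = -3*log(1/2 - t) - 3*log(2)
dK/dt = -6/(2*t - 1)
d^2K/dt^2 = 12/(4*t^2 - 4*t + 1)
d^3K/dt^3 = -48/(8*t^3 - 12*t^2 + 6*t - 1)
d^4K/dt^4 = 288/(16*t^4 - 32*t^3 + 24*t^2 - 8*t + 1)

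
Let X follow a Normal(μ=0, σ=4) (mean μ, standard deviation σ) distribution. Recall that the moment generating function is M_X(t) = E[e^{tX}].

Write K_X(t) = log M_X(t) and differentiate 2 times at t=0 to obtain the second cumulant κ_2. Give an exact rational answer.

M_X(t) = e^(8*t^2)
K_X(t) = log M_X(t) = 8*t^2
D^2[K](t) = 16

κ_2 = D^2[K](0) = 16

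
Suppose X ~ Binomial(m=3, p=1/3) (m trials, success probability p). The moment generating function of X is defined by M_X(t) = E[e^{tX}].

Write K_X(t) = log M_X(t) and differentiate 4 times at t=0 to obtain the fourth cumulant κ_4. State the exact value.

M_X(t) = (e^(t)/3 + 2/3)^3
K_X(t) = log M_X(t) = 3*log(e^(t)/3 + 2/3)
K^(4)(t) = (6*e^(3*t) - 48*e^(2*t) + 24*e^(t))/(e^(4*t) + 8*e^(3*t) + 24*e^(2*t) + 32*e^(t) + 16)

κ_4 = K^(4)(0) = -2/9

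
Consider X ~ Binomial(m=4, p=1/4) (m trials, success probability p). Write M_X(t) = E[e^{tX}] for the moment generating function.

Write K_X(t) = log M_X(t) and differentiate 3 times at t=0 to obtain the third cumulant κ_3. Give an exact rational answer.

κ_3 = d^3K/dt^3 |_{t=0} = 3/8

M_X(t) = (e^(t)/4 + 3/4)^4
K_X(t) = log M_X(t) = 4*log(e^(t)/4 + 3/4)
dK/dt = 4*e^(t)/(e^(t) + 3)
d^2K/dt^2 = 12*e^(t)/(e^(2*t) + 6*e^(t) + 9)
d^3K/dt^3 = (-12*e^(2*t) + 36*e^(t))/(e^(3*t) + 9*e^(2*t) + 27*e^(t) + 27)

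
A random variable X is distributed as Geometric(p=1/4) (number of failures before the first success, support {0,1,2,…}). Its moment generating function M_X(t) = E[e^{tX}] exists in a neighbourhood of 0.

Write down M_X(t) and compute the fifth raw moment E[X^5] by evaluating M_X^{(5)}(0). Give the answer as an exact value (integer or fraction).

M_X(t) = 1/(4*(1 - 3*e^(t)/4))
M′(t) = 3*e^(t)/(9*e^(2*t) - 24*e^(t) + 16)
M′′(t) = (-9*e^(2*t) - 12*e^(t))/(27*e^(3*t) - 108*e^(2*t) + 144*e^(t) - 64)
M′′′(t) = (27*e^(3*t) + 144*e^(2*t) + 48*e^(t))/(81*e^(4*t) - 432*e^(3*t) + 864*e^(2*t) - 768*e^(t) + 256)
M′′′′(t) = (-81*e^(4*t) - 1188*e^(3*t) - 1584*e^(2*t) - 192*e^(t))/(243*e^(5*t) - 1620*e^(4*t) + 4320*e^(3*t) - 5760*e^(2*t) + 3840*e^(t) - 1024)

E[X^5] = M′′′′′(0) = 52923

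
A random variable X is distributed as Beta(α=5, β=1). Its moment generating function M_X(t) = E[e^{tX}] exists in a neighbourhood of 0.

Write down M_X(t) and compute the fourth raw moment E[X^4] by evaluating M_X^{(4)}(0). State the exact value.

M_X(t) = ₁F₁(5; 6; t)
D^4[M](t) = 5*₁F₁(9; 10; t)/9

E[X^4] = D^4[M](0) = 5/9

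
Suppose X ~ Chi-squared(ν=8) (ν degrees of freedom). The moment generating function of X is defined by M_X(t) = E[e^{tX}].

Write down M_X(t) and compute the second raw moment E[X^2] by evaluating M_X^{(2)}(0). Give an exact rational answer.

M_X(t) = (1 - 2*t)^(-4)
M′(t) = -8/(32*t^5 - 80*t^4 + 80*t^3 - 40*t^2 + 10*t - 1)
M′′(t) = 80/(64*t^6 - 192*t^5 + 240*t^4 - 160*t^3 + 60*t^2 - 12*t + 1)

E[X^2] = M′′(0) = 80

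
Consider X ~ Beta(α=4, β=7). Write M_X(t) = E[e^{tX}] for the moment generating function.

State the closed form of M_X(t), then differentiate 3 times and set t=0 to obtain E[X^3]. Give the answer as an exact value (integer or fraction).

E[X^3] = M′′′(0) = 10/143

M_X(t) = ₁F₁(4; 11; t)
M′(t) = 4*₁F₁(5; 12; t)/11
M′′(t) = 5*₁F₁(6; 13; t)/33
M′′′(t) = 10*₁F₁(7; 14; t)/143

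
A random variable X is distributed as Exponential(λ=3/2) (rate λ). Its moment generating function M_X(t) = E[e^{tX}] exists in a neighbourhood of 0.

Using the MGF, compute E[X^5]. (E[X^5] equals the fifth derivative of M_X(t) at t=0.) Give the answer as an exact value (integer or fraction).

E[X^5] = M^(5)(0) = 1280/81

M_X(t) = 3/(2*(3/2 - t))
M^(5)(t) = 11520/(64*t^6 - 576*t^5 + 2160*t^4 - 4320*t^3 + 4860*t^2 - 2916*t + 729)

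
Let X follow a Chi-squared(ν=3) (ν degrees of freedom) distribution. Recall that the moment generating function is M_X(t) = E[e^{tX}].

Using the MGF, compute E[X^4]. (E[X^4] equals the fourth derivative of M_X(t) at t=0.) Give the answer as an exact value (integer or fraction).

E[X^4] = d^4M/dt^4 |_{t=0} = 945

M_X(t) = (1 - 2*t)^(-3/2)
dM/dt = 3/(4*t^2*√(1 - 2*t) - 4*t*√(1 - 2*t) + √(1 - 2*t))
d^2M/dt^2 = -15/(8*t^3*√(1 - 2*t) - 12*t^2*√(1 - 2*t) + 6*t*√(1 - 2*t) - √(1 - 2*t))
d^3M/dt^3 = 105/(16*t^4*√(1 - 2*t) - 32*t^3*√(1 - 2*t) + 24*t^2*√(1 - 2*t) - 8*t*√(1 - 2*t) + √(1 - 2*t))
d^4M/dt^4 = -945/(32*t^5*√(1 - 2*t) - 80*t^4*√(1 - 2*t) + 80*t^3*√(1 - 2*t) - 40*t^2*√(1 - 2*t) + 10*t*√(1 - 2*t) - √(1 - 2*t))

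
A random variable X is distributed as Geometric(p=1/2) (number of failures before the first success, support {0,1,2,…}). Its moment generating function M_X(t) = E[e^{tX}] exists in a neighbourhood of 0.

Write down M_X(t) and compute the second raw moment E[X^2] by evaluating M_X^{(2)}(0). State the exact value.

E[X^2] = M′′(0) = 3

M_X(t) = 1/(2*(1 - e^(t)/2))
M′(t) = e^(t)/(e^(2*t) - 4*e^(t) + 4)
M′′(t) = (-e^(2*t) - 2*e^(t))/(e^(3*t) - 6*e^(2*t) + 12*e^(t) - 8)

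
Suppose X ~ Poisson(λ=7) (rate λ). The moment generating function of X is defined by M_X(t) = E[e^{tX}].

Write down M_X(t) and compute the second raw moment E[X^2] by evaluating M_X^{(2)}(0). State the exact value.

E[X^2] = d^2M/dt^2 |_{t=0} = 56

M_X(t) = e^(7*e^(t) - 7)
dM/dt = 7*e^(-7)*e^(t)*e^(7*e^(t))
d^2M/dt^2 = (49*e^(2*t)*e^(7*e^(t)) + 7*e^(t)*e^(7*e^(t)))*e^(-7)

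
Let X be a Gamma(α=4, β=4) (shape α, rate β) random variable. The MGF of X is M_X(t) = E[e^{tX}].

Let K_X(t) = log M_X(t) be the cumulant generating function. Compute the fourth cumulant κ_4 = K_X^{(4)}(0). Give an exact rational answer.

M_X(t) = 256/(4 - t)^4
K_X(t) = log M_X(t) = -4*log(4 - t) + 8*log(2)
K^(4)(t) = 24/(t^4 - 16*t^3 + 96*t^2 - 256*t + 256)

κ_4 = K^(4)(0) = 3/32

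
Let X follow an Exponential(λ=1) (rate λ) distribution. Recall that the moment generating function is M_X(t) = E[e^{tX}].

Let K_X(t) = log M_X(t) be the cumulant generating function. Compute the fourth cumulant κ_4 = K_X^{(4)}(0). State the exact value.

κ_4 = K′′′′(0) = 6

M_X(t) = 1/(1 - t)
K_X(t) = log M_X(t) = -log(1 - t)
K′(t) = -1/(t - 1)
K′′(t) = 1/(t^2 - 2*t + 1)
K′′′(t) = -2/(t^3 - 3*t^2 + 3*t - 1)
K′′′′(t) = 6/(t^4 - 4*t^3 + 6*t^2 - 4*t + 1)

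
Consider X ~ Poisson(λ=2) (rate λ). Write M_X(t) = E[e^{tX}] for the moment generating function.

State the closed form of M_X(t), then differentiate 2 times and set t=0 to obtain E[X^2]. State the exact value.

M_X(t) = e^(2*e^(t) - 2)
D^2[M](t) = (4*e^(2*t)*e^(2*e^(t)) + 2*e^(t)*e^(2*e^(t)))*e^(-2)

E[X^2] = D^2[M](0) = 6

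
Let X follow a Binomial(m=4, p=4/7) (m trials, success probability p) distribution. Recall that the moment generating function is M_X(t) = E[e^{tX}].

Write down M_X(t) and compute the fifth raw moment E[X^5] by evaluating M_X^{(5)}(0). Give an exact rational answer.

M_X(t) = (4*e^(t)/7 + 3/7)^4
M^(5)(t) = 262144*e^(4*t)/2401 + 186624*e^(3*t)/2401 + 27648*e^(2*t)/2401 + 432*e^(t)/2401

E[X^5] = M^(5)(0) = 476848/2401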